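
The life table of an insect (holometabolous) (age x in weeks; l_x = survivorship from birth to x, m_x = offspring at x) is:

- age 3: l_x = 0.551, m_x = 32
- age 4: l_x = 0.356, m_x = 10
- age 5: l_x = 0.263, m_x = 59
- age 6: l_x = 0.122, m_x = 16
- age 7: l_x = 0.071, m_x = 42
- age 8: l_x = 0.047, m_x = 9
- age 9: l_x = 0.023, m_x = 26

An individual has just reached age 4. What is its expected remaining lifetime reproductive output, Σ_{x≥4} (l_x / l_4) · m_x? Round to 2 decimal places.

70.31

l_4 = 0.356. Conditional survival from age 4 to x is l_x / l_4.
  x=4: (0.356/0.356) × 10 = 10.0000
  x=5: (0.263/0.356) × 59 = 43.5871
  x=6: (0.122/0.356) × 16 = 5.4831
  x=7: (0.071/0.356) × 42 = 8.3764
  x=8: (0.047/0.356) × 9 = 1.1882
  x=9: (0.023/0.356) × 26 = 1.6798
Sum = 10.0000 + 43.5871 + 5.4831 + 8.3764 + 1.1882 + 1.6798 = 70.3146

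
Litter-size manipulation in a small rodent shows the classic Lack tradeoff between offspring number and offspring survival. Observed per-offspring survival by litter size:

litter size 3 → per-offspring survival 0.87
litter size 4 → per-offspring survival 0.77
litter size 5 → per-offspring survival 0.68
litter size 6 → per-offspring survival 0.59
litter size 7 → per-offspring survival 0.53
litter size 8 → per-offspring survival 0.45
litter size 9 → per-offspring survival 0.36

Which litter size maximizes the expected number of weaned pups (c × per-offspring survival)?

Expected weaned pups = c × s(c):
  c=3: 3 × 0.87 = 2.610
  c=4: 4 × 0.77 = 3.080
  c=5: 5 × 0.68 = 3.400
  c=6: 6 × 0.59 = 3.540
  c=7: 7 × 0.53 = 3.710
  c=8: 8 × 0.45 = 3.600
  c=9: 9 × 0.36 = 3.240
Maximum at c = 7 (3.710 weaned pups).

7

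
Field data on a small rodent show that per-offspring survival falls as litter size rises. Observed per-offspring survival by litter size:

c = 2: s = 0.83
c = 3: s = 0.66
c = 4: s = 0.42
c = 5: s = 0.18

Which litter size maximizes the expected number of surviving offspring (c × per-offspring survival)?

Expected surviving offspring = c × s(c):
  c=2: 2 × 0.83 = 1.660
  c=3: 3 × 0.66 = 1.980
  c=4: 4 × 0.42 = 1.680
  c=5: 5 × 0.18 = 0.900
Maximum at c = 3 (1.980 surviving offspring).

3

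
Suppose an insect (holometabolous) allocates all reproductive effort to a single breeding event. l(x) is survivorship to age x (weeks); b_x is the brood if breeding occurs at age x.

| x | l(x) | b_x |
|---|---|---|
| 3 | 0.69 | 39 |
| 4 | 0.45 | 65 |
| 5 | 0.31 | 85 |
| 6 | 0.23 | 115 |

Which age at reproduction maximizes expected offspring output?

4

Expected offspring if breeding at age x = l(x) × b_x:
  age 3: 0.69 × 39 = 26.910
  age 4: 0.45 × 65 = 29.250
  age 5: 0.31 × 85 = 26.350
  age 6: 0.23 × 115 = 26.450
Maximum at age 4 (29.250).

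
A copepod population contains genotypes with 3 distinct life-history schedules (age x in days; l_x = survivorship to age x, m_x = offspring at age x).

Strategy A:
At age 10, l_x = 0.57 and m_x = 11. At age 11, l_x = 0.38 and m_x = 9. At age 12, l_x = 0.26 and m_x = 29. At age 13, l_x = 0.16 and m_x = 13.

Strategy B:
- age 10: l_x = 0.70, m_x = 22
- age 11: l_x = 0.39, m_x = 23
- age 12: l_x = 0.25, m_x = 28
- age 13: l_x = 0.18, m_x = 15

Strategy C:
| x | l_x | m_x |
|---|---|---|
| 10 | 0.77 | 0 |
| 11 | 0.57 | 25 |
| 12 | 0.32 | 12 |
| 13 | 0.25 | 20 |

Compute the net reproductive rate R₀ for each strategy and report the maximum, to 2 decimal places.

34.07

Strategy A: R₀ = 0.57×11 + 0.38×9 + 0.26×29 + 0.16×13 = 19.3100
Strategy B: R₀ = 0.70×22 + 0.39×23 + 0.25×28 + 0.18×15 = 34.0700
Strategy C: R₀ = 0.77×0 + 0.57×25 + 0.32×12 + 0.25×20 = 23.0900
Highest R₀: strategy B with 34.0700.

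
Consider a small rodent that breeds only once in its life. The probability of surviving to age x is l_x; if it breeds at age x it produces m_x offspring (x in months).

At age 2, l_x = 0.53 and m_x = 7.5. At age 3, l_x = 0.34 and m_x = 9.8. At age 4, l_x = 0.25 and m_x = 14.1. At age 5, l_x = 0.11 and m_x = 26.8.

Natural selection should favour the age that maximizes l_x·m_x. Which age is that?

Expected offspring if breeding at age x = l_x × m_x:
  age 2: 0.53 × 7.5 = 3.975
  age 3: 0.34 × 9.8 = 3.332
  age 4: 0.25 × 14.1 = 3.525
  age 5: 0.11 × 26.8 = 2.948
Maximum at age 2 (3.975).

2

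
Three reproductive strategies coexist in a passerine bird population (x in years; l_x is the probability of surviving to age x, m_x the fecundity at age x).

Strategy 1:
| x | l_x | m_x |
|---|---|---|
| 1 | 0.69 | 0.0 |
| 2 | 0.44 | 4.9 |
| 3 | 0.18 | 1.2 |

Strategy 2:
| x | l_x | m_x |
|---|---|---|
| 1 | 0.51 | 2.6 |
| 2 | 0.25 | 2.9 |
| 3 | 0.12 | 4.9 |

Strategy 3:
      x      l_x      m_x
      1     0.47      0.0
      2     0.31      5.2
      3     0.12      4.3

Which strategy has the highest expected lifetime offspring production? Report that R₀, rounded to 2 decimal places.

2.64

Strategy 1: R₀ = 0.69×0.0 + 0.44×4.9 + 0.18×1.2 = 2.3720
Strategy 2: R₀ = 0.51×2.6 + 0.25×2.9 + 0.12×4.9 = 2.6390
Strategy 3: R₀ = 0.47×0.0 + 0.31×5.2 + 0.12×4.3 = 2.1280
Highest R₀: strategy 2 with 2.6390.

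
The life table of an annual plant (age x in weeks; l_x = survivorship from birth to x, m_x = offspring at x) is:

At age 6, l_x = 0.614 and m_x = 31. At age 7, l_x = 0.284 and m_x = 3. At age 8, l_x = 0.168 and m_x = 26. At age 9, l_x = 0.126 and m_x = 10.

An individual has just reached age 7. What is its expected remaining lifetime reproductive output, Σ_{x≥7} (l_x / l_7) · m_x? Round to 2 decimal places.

22.82

l_7 = 0.284. Conditional survival from age 7 to x is l_x / l_7.
  x=7: (0.284/0.284) × 3 = 3.0000
  x=8: (0.168/0.284) × 26 = 15.3803
  x=9: (0.126/0.284) × 10 = 4.4366
Sum = 3.0000 + 15.3803 + 4.4366 = 22.8169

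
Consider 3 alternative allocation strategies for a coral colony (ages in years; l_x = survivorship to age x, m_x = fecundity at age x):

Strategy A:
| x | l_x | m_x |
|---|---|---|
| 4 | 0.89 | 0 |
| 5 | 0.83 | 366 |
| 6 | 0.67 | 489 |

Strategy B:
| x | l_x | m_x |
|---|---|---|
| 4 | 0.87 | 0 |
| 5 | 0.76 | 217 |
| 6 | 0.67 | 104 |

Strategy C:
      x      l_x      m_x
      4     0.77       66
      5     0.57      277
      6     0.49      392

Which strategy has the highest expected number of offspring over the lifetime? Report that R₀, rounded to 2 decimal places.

631.41

Strategy A: R₀ = 0.89×0 + 0.83×366 + 0.67×489 = 631.4100
Strategy B: R₀ = 0.87×0 + 0.76×217 + 0.67×104 = 234.6000
Strategy C: R₀ = 0.77×66 + 0.57×277 + 0.49×392 = 400.7900
Highest R₀: strategy A with 631.4100.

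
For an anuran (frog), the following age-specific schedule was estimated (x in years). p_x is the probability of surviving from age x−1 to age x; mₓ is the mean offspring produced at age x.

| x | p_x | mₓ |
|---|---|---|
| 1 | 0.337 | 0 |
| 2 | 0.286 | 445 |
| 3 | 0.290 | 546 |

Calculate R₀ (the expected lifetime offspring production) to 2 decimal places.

Survivorship from birth: l_x = p_1·p_2·…·p_x.
  l_1 = 0.33700
  l_2 = 0.09638
  l_3 = 0.02795
R₀ = Σ l_x mₓ:
  age 1: 0.33700 × 0 = 0.0000
  age 2: 0.09638 × 445 = 42.8891
  age 3: 0.02795 × 546 = 15.2607
R₀ = 0.0000 + 42.8891 + 15.2607 = 58.1498

58.15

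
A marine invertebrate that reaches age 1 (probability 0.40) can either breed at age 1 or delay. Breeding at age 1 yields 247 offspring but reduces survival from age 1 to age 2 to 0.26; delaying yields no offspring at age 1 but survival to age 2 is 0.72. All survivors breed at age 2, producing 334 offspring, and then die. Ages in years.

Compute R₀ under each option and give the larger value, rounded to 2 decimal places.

133.54

breed at age 1: R₀ = 0.40 × (247 + 0.26 × 334) = 0.40 × 333.8400 = 133.5360
delay to age 2: R₀ = 0.40 × (0.72 × 334) = 0.40 × 240.4800 = 96.1920
Higher: breed at age 1 (133.5360).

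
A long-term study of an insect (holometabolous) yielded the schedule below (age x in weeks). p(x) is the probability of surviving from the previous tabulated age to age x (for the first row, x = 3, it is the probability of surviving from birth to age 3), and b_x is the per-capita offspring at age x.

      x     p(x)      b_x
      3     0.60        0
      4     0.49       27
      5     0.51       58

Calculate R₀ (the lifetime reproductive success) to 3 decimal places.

Survivorship from birth: l_x = p_3·p_4·…·p_x.
  l_3 = 0.60000
  l_4 = 0.29400
  l_5 = 0.14994
R₀ = Σ l_x b_x:
  age 3: 0.60000 × 0 = 0.0000
  age 4: 0.29400 × 27 = 7.9380
  age 5: 0.14994 × 58 = 8.6965
R₀ = 0.0000 + 7.9380 + 8.6965 = 16.6345

16.635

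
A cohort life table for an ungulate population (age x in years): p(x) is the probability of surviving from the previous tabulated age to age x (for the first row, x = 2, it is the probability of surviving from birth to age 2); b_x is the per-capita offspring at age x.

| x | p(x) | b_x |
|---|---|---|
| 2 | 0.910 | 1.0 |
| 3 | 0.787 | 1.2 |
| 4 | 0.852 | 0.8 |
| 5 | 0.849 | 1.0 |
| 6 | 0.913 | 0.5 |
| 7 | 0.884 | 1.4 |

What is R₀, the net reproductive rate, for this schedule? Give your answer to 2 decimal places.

3.60

Survivorship from birth: l_x = p_2·p_3·…·p_x.
  l_2 = 0.91000
  l_3 = 0.71617
  l_4 = 0.61018
  l_5 = 0.51804
  l_6 = 0.47297
  l_7 = 0.41811
R₀ = Σ l_x b_x:
  age 2: 0.91000 × 1.0 = 0.9100
  age 3: 0.71617 × 1.2 = 0.8594
  age 4: 0.61018 × 0.8 = 0.4881
  age 5: 0.51804 × 1.0 = 0.5180
  age 6: 0.47297 × 0.5 = 0.2365
  age 7: 0.41811 × 1.4 = 0.5854
R₀ = 0.9100 + 0.8594 + 0.4881 + 0.5180 + 0.2365 + 0.5854 = 3.5974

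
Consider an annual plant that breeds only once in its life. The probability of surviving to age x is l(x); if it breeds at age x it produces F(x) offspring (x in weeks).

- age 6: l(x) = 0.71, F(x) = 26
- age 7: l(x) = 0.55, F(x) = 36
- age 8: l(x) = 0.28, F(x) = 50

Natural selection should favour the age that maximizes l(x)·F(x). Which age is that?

7

Expected offspring if breeding at age x = l(x) × F(x):
  age 6: 0.71 × 26 = 18.460
  age 7: 0.55 × 36 = 19.800
  age 8: 0.28 × 50 = 14.000
Maximum at age 7 (19.800).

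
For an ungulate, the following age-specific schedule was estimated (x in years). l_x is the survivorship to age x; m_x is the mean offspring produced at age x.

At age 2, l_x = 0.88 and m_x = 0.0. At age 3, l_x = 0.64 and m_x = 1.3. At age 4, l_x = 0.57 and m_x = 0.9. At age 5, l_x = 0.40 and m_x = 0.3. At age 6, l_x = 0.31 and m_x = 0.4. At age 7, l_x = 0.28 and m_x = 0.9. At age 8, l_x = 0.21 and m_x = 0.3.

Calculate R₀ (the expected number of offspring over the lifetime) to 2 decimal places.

R₀ = Σ l_x m_x:
  age 2: 0.88 × 0.0 = 0.0000
  age 3: 0.64 × 1.3 = 0.8320
  age 4: 0.57 × 0.9 = 0.5130
  age 5: 0.40 × 0.3 = 0.1200
  age 6: 0.31 × 0.4 = 0.1240
  age 7: 0.28 × 0.9 = 0.2520
  age 8: 0.21 × 0.3 = 0.0630
R₀ = 0.0000 + 0.8320 + 0.5130 + 0.1200 + 0.1240 + 0.2520 + 0.0630 = 1.9040

1.90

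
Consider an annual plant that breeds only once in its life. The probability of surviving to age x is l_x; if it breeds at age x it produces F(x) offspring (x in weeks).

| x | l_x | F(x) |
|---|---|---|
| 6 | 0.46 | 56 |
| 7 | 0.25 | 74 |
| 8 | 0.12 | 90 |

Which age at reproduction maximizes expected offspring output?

6

Expected offspring if breeding at age x = l_x × F(x):
  age 6: 0.46 × 56 = 25.760
  age 7: 0.25 × 74 = 18.500
  age 8: 0.12 × 90 = 10.800
Maximum at age 6 (25.760).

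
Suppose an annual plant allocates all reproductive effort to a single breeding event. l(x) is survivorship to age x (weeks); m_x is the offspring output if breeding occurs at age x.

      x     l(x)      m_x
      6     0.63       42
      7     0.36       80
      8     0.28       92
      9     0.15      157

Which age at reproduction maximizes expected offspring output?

Expected offspring if breeding at age x = l(x) × m_x:
  age 6: 0.63 × 42 = 26.460
  age 7: 0.36 × 80 = 28.800
  age 8: 0.28 × 92 = 25.760
  age 9: 0.15 × 157 = 23.550
Maximum at age 7 (28.800).

7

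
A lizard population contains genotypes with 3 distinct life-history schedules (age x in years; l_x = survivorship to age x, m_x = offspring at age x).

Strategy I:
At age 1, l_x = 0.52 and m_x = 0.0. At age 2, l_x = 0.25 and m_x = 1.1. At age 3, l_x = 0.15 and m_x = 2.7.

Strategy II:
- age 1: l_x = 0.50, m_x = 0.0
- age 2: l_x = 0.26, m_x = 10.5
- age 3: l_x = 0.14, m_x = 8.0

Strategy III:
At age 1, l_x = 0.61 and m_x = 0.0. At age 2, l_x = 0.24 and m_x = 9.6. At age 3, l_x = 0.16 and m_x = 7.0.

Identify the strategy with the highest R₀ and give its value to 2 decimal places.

3.85

Strategy I: R₀ = 0.52×0.0 + 0.25×1.1 + 0.15×2.7 = 0.6800
Strategy II: R₀ = 0.50×0.0 + 0.26×10.5 + 0.14×8.0 = 3.8500
Strategy III: R₀ = 0.61×0.0 + 0.24×9.6 + 0.16×7.0 = 3.4240
Highest R₀: strategy II with 3.8500.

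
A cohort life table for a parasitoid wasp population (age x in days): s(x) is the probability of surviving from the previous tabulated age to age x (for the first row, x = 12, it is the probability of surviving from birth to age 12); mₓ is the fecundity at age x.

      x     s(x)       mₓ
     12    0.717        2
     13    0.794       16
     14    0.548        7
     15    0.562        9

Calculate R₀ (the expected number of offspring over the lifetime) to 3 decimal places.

Survivorship from birth: l_x = s_12·s_13·…·s_x.
  l_12 = 0.71700
  l_13 = 0.56930
  l_14 = 0.31198
  l_15 = 0.17533
R₀ = Σ l_x mₓ:
  age 12: 0.71700 × 2 = 1.4340
  age 13: 0.56930 × 16 = 9.1088
  age 14: 0.31198 × 7 = 2.1839
  age 15: 0.17533 × 9 = 1.5780
R₀ = 1.4340 + 9.1088 + 2.1839 + 1.5780 = 14.3046

14.305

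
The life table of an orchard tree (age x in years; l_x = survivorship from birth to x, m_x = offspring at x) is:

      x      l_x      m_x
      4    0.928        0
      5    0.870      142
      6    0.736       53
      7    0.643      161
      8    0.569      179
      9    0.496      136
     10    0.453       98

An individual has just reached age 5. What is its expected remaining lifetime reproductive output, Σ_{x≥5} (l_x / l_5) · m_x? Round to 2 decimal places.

551.46

l_5 = 0.870. Conditional survival from age 5 to x is l_x / l_5.
  x=5: (0.870/0.870) × 142 = 142.0000
  x=6: (0.736/0.870) × 53 = 44.8368
  x=7: (0.643/0.870) × 161 = 118.9920
  x=8: (0.569/0.870) × 179 = 117.0701
  x=9: (0.496/0.870) × 136 = 77.5356
  x=10: (0.453/0.870) × 98 = 51.0276
Sum = 142.0000 + 44.8368 + 118.9920 + 117.0701 + 77.5356 + 51.0276 = 551.4621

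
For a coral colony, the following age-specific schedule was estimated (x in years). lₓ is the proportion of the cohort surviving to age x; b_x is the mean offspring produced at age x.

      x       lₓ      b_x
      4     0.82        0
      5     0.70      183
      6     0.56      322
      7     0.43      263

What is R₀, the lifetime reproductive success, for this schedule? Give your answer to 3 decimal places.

421.510

R₀ = Σ lₓ b_x:
  age 4: 0.82 × 0 = 0.0000
  age 5: 0.70 × 183 = 128.1000
  age 6: 0.56 × 322 = 180.3200
  age 7: 0.43 × 263 = 113.0900
R₀ = 0.0000 + 128.1000 + 180.3200 + 113.0900 = 421.5100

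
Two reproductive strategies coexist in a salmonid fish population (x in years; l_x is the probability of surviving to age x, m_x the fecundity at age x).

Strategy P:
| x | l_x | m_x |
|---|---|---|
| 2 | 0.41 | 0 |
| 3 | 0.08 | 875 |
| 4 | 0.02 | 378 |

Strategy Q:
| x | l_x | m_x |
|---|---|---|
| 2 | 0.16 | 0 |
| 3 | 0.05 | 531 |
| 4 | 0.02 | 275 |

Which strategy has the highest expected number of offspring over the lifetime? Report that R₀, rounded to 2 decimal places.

Strategy P: R₀ = 0.41×0 + 0.08×875 + 0.02×378 = 77.5600
Strategy Q: R₀ = 0.16×0 + 0.05×531 + 0.02×275 = 32.0500
Highest R₀: strategy P with 77.5600.

77.56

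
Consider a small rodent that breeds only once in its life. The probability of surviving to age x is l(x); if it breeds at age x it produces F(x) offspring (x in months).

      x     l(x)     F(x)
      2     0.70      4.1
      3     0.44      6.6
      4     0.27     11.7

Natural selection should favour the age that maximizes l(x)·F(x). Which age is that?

4

Expected offspring if breeding at age x = l(x) × F(x):
  age 2: 0.70 × 4.1 = 2.870
  age 3: 0.44 × 6.6 = 2.904
  age 4: 0.27 × 11.7 = 3.159
Maximum at age 4 (3.159).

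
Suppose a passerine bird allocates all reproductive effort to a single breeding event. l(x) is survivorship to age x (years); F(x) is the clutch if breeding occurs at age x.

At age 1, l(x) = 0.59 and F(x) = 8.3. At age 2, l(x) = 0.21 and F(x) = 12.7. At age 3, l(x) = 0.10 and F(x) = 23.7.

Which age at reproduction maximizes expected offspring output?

1

Expected offspring if breeding at age x = l(x) × F(x):
  age 1: 0.59 × 8.3 = 4.897
  age 2: 0.21 × 12.7 = 2.667
  age 3: 0.10 × 23.7 = 2.370
Maximum at age 1 (4.897).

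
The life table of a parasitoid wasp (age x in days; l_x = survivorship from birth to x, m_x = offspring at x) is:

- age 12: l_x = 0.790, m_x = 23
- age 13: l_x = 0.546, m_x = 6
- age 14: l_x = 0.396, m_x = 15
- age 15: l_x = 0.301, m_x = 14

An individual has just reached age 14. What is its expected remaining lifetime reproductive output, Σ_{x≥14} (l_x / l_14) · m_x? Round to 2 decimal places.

l_14 = 0.396. Conditional survival from age 14 to x is l_x / l_14.
  x=14: (0.396/0.396) × 15 = 15.0000
  x=15: (0.301/0.396) × 14 = 10.6414
Sum = 15.0000 + 10.6414 = 25.6414

25.64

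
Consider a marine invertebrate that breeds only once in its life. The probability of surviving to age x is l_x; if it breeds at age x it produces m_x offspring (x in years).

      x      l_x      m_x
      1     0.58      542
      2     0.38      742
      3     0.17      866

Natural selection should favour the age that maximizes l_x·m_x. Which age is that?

1

Expected offspring if breeding at age x = l_x × m_x:
  age 1: 0.58 × 542 = 314.360
  age 2: 0.38 × 742 = 281.960
  age 3: 0.17 × 866 = 147.220
Maximum at age 1 (314.360).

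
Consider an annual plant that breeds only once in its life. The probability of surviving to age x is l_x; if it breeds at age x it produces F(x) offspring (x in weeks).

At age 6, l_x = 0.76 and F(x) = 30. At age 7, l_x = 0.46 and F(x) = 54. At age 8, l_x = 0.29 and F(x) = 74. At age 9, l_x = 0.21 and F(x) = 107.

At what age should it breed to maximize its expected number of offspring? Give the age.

7

Expected offspring if breeding at age x = l_x × F(x):
  age 6: 0.76 × 30 = 22.800
  age 7: 0.46 × 54 = 24.840
  age 8: 0.29 × 74 = 21.460
  age 9: 0.21 × 107 = 22.470
Maximum at age 7 (24.840).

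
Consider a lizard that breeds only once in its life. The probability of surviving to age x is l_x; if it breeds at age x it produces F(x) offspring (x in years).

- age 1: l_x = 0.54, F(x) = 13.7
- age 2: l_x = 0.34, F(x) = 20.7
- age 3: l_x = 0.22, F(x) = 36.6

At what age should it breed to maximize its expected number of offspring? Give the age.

3

Expected offspring if breeding at age x = l_x × F(x):
  age 1: 0.54 × 13.7 = 7.398
  age 2: 0.34 × 20.7 = 7.038
  age 3: 0.22 × 36.6 = 8.052
Maximum at age 3 (8.052).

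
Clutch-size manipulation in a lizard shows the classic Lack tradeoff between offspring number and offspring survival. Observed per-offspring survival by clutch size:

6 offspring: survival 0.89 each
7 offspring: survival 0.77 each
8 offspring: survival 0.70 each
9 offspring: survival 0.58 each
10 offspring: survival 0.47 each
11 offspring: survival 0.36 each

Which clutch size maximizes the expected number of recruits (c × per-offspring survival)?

8

Expected recruits = c × s(c):
  c=6: 6 × 0.89 = 5.340
  c=7: 7 × 0.77 = 5.390
  c=8: 8 × 0.70 = 5.600
  c=9: 9 × 0.58 = 5.220
  c=10: 10 × 0.47 = 4.700
  c=11: 11 × 0.36 = 3.960
Maximum at c = 8 (5.600 recruits).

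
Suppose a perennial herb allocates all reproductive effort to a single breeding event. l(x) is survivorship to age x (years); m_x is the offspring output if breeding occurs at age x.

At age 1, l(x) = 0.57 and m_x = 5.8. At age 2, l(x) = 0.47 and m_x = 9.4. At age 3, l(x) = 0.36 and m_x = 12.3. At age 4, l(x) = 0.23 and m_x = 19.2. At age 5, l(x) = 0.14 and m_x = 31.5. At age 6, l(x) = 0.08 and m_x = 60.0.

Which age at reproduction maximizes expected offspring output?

Expected offspring if breeding at age x = l(x) × m_x:
  age 1: 0.57 × 5.8 = 3.306
  age 2: 0.47 × 9.4 = 4.418
  age 3: 0.36 × 12.3 = 4.428
  age 4: 0.23 × 19.2 = 4.416
  age 5: 0.14 × 31.5 = 4.410
  age 6: 0.08 × 60.0 = 4.800
Maximum at age 6 (4.800).

6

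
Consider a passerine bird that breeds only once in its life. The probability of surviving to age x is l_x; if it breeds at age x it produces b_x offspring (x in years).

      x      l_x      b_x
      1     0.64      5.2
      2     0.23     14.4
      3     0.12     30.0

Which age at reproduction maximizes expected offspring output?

3

Expected offspring if breeding at age x = l_x × b_x:
  age 1: 0.64 × 5.2 = 3.328
  age 2: 0.23 × 14.4 = 3.312
  age 3: 0.12 × 30.0 = 3.600
Maximum at age 3 (3.600).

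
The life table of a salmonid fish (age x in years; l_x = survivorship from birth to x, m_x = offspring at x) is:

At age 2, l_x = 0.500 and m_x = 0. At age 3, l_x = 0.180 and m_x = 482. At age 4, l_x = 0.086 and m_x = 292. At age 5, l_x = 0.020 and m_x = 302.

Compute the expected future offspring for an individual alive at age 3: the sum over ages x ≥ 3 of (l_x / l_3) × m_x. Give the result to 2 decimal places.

l_3 = 0.180. Conditional survival from age 3 to x is l_x / l_3.
  x=3: (0.180/0.180) × 482 = 482.0000
  x=4: (0.086/0.180) × 292 = 139.5111
  x=5: (0.020/0.180) × 302 = 33.5556
Sum = 482.0000 + 139.5111 + 33.5556 = 655.0667

655.07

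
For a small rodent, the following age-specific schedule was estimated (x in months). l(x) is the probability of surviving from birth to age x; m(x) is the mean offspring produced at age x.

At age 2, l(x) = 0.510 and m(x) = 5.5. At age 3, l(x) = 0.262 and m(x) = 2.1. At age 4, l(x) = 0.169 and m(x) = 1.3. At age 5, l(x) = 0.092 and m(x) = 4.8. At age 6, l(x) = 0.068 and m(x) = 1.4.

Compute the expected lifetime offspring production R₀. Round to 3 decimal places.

4.112

R₀ = Σ l(x) m(x):
  age 2: 0.510 × 5.5 = 2.8050
  age 3: 0.262 × 2.1 = 0.5502
  age 4: 0.169 × 1.3 = 0.2197
  age 5: 0.092 × 4.8 = 0.4416
  age 6: 0.068 × 1.4 = 0.0952
R₀ = 2.8050 + 0.5502 + 0.2197 + 0.4416 + 0.0952 = 4.1117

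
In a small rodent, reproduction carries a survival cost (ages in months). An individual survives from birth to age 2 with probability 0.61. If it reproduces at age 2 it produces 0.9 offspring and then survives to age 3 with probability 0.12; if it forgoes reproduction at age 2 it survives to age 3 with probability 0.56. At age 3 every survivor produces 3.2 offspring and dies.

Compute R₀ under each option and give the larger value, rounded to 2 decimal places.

breed at age 2: R₀ = 0.61 × (0.9 + 0.12 × 3.2) = 0.61 × 1.2840 = 0.7832
delay to age 3: R₀ = 0.61 × (0.56 × 3.2) = 0.61 × 1.7920 = 1.0931
Higher: delay to age 3 (1.0931).

1.09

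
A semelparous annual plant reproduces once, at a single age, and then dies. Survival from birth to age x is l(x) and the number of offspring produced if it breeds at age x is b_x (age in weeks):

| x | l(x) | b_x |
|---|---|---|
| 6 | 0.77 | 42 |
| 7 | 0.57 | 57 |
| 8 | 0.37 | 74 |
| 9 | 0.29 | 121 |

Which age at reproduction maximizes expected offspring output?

Expected offspring if breeding at age x = l(x) × b_x:
  age 6: 0.77 × 42 = 32.340
  age 7: 0.57 × 57 = 32.490
  age 8: 0.37 × 74 = 27.380
  age 9: 0.29 × 121 = 35.090
Maximum at age 9 (35.090).

9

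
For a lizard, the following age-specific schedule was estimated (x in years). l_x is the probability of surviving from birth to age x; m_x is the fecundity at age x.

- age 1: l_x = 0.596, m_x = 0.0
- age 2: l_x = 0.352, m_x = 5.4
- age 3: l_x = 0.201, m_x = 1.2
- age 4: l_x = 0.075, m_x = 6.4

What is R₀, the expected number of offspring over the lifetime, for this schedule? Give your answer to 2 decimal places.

2.62

R₀ = Σ l_x m_x:
  age 1: 0.596 × 0.0 = 0.0000
  age 2: 0.352 × 5.4 = 1.9008
  age 3: 0.201 × 1.2 = 0.2412
  age 4: 0.075 × 6.4 = 0.4800
R₀ = 0.0000 + 1.9008 + 0.2412 + 0.4800 = 2.6220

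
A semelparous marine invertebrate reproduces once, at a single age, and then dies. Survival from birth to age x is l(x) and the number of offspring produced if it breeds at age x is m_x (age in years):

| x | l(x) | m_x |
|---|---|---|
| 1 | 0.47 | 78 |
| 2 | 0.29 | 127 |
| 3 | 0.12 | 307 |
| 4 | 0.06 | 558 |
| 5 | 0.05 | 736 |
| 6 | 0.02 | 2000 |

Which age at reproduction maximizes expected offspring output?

6

Expected offspring if breeding at age x = l(x) × m_x:
  age 1: 0.47 × 78 = 36.660
  age 2: 0.29 × 127 = 36.830
  age 3: 0.12 × 307 = 36.840
  age 4: 0.06 × 558 = 33.480
  age 5: 0.05 × 736 = 36.800
  age 6: 0.02 × 2000 = 40.000
Maximum at age 6 (40.000).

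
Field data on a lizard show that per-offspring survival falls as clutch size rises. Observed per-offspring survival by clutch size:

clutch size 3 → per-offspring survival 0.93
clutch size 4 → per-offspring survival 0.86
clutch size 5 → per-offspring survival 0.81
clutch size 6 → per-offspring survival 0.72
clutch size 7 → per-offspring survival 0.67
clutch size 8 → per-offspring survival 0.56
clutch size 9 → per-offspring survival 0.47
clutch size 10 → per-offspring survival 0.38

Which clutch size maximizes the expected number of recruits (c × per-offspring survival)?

Expected recruits = c × s(c):
  c=3: 3 × 0.93 = 2.790
  c=4: 4 × 0.86 = 3.440
  c=5: 5 × 0.81 = 4.050
  c=6: 6 × 0.72 = 4.320
  c=7: 7 × 0.67 = 4.690
  c=8: 8 × 0.56 = 4.480
  c=9: 9 × 0.47 = 4.230
  c=10: 10 × 0.38 = 3.800
Maximum at c = 7 (4.690 recruits).

7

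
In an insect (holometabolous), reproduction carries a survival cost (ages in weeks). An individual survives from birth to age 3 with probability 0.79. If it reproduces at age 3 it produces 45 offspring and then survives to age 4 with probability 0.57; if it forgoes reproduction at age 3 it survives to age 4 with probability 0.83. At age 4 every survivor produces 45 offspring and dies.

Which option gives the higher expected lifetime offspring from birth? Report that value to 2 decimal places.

55.81

breed at age 3: R₀ = 0.79 × (45 + 0.57 × 45) = 0.79 × 70.6500 = 55.8135
delay to age 4: R₀ = 0.79 × (0.83 × 45) = 0.79 × 37.3500 = 29.5065
Higher: breed at age 3 (55.8135).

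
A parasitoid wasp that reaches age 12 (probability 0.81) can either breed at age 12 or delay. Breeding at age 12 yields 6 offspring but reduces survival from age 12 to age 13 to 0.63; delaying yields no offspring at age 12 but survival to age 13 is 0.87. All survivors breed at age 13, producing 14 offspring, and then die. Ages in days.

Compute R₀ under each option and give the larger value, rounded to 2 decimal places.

breed at age 12: R₀ = 0.81 × (6 + 0.63 × 14) = 0.81 × 14.8200 = 12.0042
delay to age 13: R₀ = 0.81 × (0.87 × 14) = 0.81 × 12.1800 = 9.8658
Higher: breed at age 12 (12.0042).

12.00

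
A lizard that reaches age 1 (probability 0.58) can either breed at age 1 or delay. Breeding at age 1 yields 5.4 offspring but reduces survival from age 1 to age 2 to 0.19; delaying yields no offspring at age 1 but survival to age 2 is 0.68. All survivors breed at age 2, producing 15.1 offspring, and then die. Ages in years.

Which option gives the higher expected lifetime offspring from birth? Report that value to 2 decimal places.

5.96

breed at age 1: R₀ = 0.58 × (5.4 + 0.19 × 15.1) = 0.58 × 8.2690 = 4.7960
delay to age 2: R₀ = 0.58 × (0.68 × 15.1) = 0.58 × 10.2680 = 5.9554
Higher: delay to age 2 (5.9554).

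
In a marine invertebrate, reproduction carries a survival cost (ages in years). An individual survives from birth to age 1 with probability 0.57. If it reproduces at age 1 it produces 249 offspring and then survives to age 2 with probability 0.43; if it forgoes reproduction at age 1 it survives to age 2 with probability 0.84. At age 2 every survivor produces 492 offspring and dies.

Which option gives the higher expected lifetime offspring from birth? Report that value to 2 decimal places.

breed at age 1: R₀ = 0.57 × (249 + 0.43 × 492) = 0.57 × 460.5600 = 262.5192
delay to age 2: R₀ = 0.57 × (0.84 × 492) = 0.57 × 413.2800 = 235.5696
Higher: breed at age 1 (262.5192).

262.52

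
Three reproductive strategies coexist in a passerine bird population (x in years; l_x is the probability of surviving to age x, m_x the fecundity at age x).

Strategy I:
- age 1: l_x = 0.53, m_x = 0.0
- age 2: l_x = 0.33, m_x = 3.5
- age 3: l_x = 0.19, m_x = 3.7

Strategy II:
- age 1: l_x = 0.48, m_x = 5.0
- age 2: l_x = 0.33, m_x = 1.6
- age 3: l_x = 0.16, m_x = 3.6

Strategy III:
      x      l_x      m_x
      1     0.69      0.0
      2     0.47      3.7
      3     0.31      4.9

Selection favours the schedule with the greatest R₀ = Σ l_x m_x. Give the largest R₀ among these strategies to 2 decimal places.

3.50

Strategy I: R₀ = 0.53×0.0 + 0.33×3.5 + 0.19×3.7 = 1.8580
Strategy II: R₀ = 0.48×5.0 + 0.33×1.6 + 0.16×3.6 = 3.5040
Strategy III: R₀ = 0.69×0.0 + 0.47×3.7 + 0.31×4.9 = 3.2580
Highest R₀: strategy II with 3.5040.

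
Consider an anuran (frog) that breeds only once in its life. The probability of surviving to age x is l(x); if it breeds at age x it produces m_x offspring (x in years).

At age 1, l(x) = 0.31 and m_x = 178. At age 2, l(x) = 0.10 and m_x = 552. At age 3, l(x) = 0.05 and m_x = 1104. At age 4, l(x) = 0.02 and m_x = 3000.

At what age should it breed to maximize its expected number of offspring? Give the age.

4

Expected offspring if breeding at age x = l(x) × m_x:
  age 1: 0.31 × 178 = 55.180
  age 2: 0.10 × 552 = 55.200
  age 3: 0.05 × 1104 = 55.200
  age 4: 0.02 × 3000 = 60.000
Maximum at age 4 (60.000).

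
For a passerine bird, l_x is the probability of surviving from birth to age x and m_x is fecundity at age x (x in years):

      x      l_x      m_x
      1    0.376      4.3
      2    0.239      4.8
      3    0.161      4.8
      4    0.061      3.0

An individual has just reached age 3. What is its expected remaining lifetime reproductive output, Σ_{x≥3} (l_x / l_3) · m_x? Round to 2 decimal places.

5.94

l_3 = 0.161. Conditional survival from age 3 to x is l_x / l_3.
  x=3: (0.161/0.161) × 4.8 = 4.8000
  x=4: (0.061/0.161) × 3.0 = 1.1366
Sum = 4.8000 + 1.1366 = 5.9366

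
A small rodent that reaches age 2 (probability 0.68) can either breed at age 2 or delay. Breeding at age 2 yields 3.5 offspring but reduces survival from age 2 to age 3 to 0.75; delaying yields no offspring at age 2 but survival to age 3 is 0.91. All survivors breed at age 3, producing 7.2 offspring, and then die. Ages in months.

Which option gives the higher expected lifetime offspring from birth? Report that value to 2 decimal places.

6.05

breed at age 2: R₀ = 0.68 × (3.5 + 0.75 × 7.2) = 0.68 × 8.9000 = 6.0520
delay to age 3: R₀ = 0.68 × (0.91 × 7.2) = 0.68 × 6.5520 = 4.4554
Higher: breed at age 2 (6.0520).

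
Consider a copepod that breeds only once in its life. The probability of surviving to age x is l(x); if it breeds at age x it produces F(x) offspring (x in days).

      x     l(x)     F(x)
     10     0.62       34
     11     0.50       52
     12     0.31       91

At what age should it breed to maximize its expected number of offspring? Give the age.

12

Expected offspring if breeding at age x = l(x) × F(x):
  age 10: 0.62 × 34 = 21.080
  age 11: 0.50 × 52 = 26.000
  age 12: 0.31 × 91 = 28.210
Maximum at age 12 (28.210).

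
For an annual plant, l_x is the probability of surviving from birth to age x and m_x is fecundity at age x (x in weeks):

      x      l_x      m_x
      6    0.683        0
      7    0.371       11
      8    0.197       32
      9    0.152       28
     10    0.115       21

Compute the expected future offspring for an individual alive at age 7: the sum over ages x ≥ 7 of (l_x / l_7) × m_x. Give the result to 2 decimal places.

45.97

l_7 = 0.371. Conditional survival from age 7 to x is l_x / l_7.
  x=7: (0.371/0.371) × 11 = 11.0000
  x=8: (0.197/0.371) × 32 = 16.9919
  x=9: (0.152/0.371) × 28 = 11.4717
  x=10: (0.115/0.371) × 21 = 6.5094
Sum = 11.0000 + 16.9919 + 11.4717 + 6.5094 = 45.9730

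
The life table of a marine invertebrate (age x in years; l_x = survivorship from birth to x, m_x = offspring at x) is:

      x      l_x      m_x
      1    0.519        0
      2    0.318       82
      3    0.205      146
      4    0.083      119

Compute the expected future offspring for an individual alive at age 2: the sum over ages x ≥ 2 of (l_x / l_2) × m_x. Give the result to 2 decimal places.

l_2 = 0.318. Conditional survival from age 2 to x is l_x / l_2.
  x=2: (0.318/0.318) × 82 = 82.0000
  x=3: (0.205/0.318) × 146 = 94.1195
  x=4: (0.083/0.318) × 119 = 31.0597
Sum = 82.0000 + 94.1195 + 31.0597 = 207.1792

207.18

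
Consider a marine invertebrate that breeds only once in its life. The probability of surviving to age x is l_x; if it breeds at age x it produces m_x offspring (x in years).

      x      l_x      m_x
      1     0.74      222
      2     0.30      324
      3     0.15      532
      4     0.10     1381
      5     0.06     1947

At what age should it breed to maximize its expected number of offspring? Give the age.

Expected offspring if breeding at age x = l_x × m_x:
  age 1: 0.74 × 222 = 164.280
  age 2: 0.30 × 324 = 97.200
  age 3: 0.15 × 532 = 79.800
  age 4: 0.10 × 1381 = 138.100
  age 5: 0.06 × 1947 = 116.820
Maximum at age 1 (164.280).

1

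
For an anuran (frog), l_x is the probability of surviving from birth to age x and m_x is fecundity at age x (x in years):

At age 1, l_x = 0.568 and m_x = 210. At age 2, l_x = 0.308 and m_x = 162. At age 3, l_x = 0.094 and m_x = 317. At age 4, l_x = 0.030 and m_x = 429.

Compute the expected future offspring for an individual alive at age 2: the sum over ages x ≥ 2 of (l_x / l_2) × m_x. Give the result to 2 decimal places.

300.53

l_2 = 0.308. Conditional survival from age 2 to x is l_x / l_2.
  x=2: (0.308/0.308) × 162 = 162.0000
  x=3: (0.094/0.308) × 317 = 96.7468
  x=4: (0.030/0.308) × 429 = 41.7857
Sum = 162.0000 + 96.7468 + 41.7857 = 300.5325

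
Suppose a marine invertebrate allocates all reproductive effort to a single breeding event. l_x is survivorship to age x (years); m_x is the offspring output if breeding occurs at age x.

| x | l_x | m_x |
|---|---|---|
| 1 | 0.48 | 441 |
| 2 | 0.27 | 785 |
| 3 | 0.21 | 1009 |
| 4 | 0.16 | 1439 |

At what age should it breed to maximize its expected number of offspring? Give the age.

Expected offspring if breeding at age x = l_x × m_x:
  age 1: 0.48 × 441 = 211.680
  age 2: 0.27 × 785 = 211.950
  age 3: 0.21 × 1009 = 211.890
  age 4: 0.16 × 1439 = 230.240
Maximum at age 4 (230.240).

4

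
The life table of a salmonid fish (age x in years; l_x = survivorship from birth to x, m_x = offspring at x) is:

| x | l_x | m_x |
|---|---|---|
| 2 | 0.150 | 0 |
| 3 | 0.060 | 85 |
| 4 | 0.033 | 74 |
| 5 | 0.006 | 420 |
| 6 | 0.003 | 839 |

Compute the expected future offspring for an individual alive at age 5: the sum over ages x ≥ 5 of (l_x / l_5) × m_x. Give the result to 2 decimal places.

839.50

l_5 = 0.006. Conditional survival from age 5 to x is l_x / l_5.
  x=5: (0.006/0.006) × 420 = 420.0000
  x=6: (0.003/0.006) × 839 = 419.5000
Sum = 420.0000 + 419.5000 = 839.5000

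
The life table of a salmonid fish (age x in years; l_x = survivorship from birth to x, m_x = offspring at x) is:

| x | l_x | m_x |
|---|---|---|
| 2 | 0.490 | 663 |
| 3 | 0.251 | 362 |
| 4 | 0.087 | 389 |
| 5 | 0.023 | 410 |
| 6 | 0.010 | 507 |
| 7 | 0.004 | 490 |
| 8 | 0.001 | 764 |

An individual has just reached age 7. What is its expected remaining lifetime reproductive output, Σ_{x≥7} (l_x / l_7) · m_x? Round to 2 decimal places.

l_7 = 0.004. Conditional survival from age 7 to x is l_x / l_7.
  x=7: (0.004/0.004) × 490 = 490.0000
  x=8: (0.001/0.004) × 764 = 191.0000
Sum = 490.0000 + 191.0000 = 681.0000

681.00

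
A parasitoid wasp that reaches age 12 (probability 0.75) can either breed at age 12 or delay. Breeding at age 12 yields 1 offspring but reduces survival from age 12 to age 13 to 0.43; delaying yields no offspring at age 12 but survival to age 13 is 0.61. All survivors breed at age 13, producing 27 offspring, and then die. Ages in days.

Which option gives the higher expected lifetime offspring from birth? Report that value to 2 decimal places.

12.35

breed at age 12: R₀ = 0.75 × (1 + 0.43 × 27) = 0.75 × 12.6100 = 9.4575
delay to age 13: R₀ = 0.75 × (0.61 × 27) = 0.75 × 16.4700 = 12.3525
Higher: delay to age 13 (12.3525).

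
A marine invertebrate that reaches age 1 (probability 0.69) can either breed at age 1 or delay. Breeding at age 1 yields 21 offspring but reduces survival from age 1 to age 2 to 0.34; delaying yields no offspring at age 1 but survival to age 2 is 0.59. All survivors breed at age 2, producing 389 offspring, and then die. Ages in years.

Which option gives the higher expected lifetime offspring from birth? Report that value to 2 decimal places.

breed at age 1: R₀ = 0.69 × (21 + 0.34 × 389) = 0.69 × 153.2600 = 105.7494
delay to age 2: R₀ = 0.69 × (0.59 × 389) = 0.69 × 229.5100 = 158.3619
Higher: delay to age 2 (158.3619).

158.36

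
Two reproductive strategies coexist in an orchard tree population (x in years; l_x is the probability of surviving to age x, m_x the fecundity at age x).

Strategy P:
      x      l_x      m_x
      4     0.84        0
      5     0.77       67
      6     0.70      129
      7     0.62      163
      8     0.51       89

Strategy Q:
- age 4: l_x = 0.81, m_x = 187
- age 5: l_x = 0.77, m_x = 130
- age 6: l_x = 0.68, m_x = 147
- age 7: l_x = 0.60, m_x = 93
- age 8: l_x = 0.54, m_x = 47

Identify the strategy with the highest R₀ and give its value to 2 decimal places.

432.71

Strategy P: R₀ = 0.84×0 + 0.77×67 + 0.70×129 + 0.62×163 + 0.51×89 = 288.3400
Strategy Q: R₀ = 0.81×187 + 0.77×130 + 0.68×147 + 0.60×93 + 0.54×47 = 432.7100
Highest R₀: strategy Q with 432.7100.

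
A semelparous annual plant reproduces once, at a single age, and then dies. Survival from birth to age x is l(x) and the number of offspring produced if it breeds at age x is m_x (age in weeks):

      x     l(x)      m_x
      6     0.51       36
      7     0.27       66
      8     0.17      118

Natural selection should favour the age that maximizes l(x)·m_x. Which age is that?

8

Expected offspring if breeding at age x = l(x) × m_x:
  age 6: 0.51 × 36 = 18.360
  age 7: 0.27 × 66 = 17.820
  age 8: 0.17 × 118 = 20.060
Maximum at age 8 (20.060).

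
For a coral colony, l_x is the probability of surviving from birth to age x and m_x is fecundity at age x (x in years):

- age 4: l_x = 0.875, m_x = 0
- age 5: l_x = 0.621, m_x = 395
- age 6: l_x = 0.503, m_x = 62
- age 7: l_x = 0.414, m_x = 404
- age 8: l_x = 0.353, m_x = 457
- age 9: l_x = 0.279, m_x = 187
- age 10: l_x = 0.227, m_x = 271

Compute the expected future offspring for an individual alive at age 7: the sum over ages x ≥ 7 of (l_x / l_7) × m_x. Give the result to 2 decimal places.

1068.28

l_7 = 0.414. Conditional survival from age 7 to x is l_x / l_7.
  x=7: (0.414/0.414) × 404 = 404.0000
  x=8: (0.353/0.414) × 457 = 389.6643
  x=9: (0.279/0.414) × 187 = 126.0217
  x=10: (0.227/0.414) × 271 = 148.5918
Sum = 404.0000 + 389.6643 + 126.0217 + 148.5918 = 1068.2778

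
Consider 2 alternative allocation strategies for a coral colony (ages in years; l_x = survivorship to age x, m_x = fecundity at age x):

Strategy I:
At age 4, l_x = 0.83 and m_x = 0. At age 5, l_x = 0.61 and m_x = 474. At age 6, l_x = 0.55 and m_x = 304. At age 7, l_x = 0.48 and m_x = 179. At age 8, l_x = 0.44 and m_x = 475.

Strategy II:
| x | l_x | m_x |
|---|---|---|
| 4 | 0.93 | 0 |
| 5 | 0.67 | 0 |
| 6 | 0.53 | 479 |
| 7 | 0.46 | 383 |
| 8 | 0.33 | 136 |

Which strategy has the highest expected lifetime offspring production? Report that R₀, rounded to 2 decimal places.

751.26

Strategy I: R₀ = 0.83×0 + 0.61×474 + 0.55×304 + 0.48×179 + 0.44×475 = 751.2600
Strategy II: R₀ = 0.93×0 + 0.67×0 + 0.53×479 + 0.46×383 + 0.33×136 = 474.9300
Highest R₀: strategy I with 751.2600.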